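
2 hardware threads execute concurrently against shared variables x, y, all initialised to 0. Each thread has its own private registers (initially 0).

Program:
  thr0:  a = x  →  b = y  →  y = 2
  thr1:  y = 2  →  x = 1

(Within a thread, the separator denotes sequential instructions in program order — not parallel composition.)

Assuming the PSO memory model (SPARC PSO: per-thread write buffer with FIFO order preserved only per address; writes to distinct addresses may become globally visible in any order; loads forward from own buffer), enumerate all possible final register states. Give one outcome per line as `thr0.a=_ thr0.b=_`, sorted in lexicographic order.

outcome vector order: (thr0.a,thr0.b)
|PSO outcomes| = 4

thr0.a=0 thr0.b=0
thr0.a=0 thr0.b=2
thr0.a=1 thr0.b=0
thr0.a=1 thr0.b=2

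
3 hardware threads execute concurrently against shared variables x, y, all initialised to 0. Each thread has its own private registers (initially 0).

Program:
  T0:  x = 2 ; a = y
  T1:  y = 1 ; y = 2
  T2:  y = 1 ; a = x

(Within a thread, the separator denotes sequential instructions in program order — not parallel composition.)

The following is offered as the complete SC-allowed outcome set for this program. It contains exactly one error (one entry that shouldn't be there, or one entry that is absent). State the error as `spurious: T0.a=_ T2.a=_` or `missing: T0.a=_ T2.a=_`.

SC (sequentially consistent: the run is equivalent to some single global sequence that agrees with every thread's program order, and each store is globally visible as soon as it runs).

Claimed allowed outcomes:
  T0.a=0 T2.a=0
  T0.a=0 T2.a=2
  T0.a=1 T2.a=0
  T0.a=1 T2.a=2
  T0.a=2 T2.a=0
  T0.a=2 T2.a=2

outcome vector order: (T0.a,T2.a)
SC: 5 outcomes — {02 10 12 20 22}
claimed∖SC = {00}

spurious: T0.a=0 T2.a=0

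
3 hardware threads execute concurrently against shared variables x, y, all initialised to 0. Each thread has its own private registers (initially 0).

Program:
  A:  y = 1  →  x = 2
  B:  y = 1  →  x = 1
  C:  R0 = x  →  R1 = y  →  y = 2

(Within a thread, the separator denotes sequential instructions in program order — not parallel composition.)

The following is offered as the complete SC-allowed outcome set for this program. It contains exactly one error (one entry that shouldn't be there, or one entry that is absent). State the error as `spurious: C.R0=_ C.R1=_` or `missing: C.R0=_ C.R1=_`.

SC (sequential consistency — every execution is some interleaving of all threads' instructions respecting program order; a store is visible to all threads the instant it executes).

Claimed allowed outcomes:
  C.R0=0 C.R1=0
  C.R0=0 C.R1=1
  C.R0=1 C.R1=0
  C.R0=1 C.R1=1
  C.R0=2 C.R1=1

spurious: C.R0=1 C.R1=0

outcome vector order: (C.R0,C.R1)
[SC] allowed = {0/0; 0/1; 1/1; 2/1}
claimed∖SC = {1/0}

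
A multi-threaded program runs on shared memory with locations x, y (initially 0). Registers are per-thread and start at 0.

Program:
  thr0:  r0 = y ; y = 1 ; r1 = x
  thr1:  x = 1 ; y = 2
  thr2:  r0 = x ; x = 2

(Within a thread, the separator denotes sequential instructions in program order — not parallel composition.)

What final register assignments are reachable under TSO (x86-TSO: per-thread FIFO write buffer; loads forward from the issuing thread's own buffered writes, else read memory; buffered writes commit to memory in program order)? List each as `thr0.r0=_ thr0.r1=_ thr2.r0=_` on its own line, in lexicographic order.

thr0.r0=0 thr0.r1=0 thr2.r0=0
thr0.r0=0 thr0.r1=0 thr2.r0=1
thr0.r0=0 thr0.r1=1 thr2.r0=0
thr0.r0=0 thr0.r1=1 thr2.r0=1
thr0.r0=0 thr0.r1=2 thr2.r0=0
thr0.r0=0 thr0.r1=2 thr2.r0=1
thr0.r0=2 thr0.r1=1 thr2.r0=0
thr0.r0=2 thr0.r1=1 thr2.r0=1
thr0.r0=2 thr0.r1=2 thr2.r0=0
thr0.r0=2 thr0.r1=2 thr2.r0=1

outcome vector order: (thr0.r0,thr0.r1,thr2.r0)
|TSO outcomes| = 10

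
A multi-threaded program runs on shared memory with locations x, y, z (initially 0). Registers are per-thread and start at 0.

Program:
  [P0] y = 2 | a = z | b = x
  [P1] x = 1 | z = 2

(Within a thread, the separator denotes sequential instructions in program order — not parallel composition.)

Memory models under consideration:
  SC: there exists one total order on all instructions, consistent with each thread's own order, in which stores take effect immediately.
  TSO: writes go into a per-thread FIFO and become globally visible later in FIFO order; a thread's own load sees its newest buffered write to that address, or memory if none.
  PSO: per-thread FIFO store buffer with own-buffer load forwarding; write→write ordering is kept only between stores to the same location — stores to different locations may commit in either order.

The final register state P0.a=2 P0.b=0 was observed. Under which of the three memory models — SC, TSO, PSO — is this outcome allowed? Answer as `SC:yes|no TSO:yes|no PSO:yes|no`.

outcome vector order: (P0.a,P0.b)
SC: 3 outcomes — {(0,0) (0,1) (2,1)}
TSO: 3 outcomes — {(0,0) (0,1) (2,1)}
PSO: 4 outcomes — {(0,0) (0,1) (2,0) (2,1)}
target (2,0) ∈ {PSO}

SC:no TSO:no PSO:yes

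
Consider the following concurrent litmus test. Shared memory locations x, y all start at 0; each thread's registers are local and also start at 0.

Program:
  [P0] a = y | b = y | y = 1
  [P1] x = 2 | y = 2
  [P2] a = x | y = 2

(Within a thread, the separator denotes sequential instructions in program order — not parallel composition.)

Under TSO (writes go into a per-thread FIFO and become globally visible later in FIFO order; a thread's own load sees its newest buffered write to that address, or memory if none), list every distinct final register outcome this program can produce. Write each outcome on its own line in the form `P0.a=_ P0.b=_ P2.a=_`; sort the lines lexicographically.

P0.a=0 P0.b=0 P2.a=0
P0.a=0 P0.b=0 P2.a=2
P0.a=0 P0.b=2 P2.a=0
P0.a=0 P0.b=2 P2.a=2
P0.a=2 P0.b=2 P2.a=0
P0.a=2 P0.b=2 P2.a=2

outcome vector order: (P0.a,P0.b,P2.a)
|TSO outcomes| = 6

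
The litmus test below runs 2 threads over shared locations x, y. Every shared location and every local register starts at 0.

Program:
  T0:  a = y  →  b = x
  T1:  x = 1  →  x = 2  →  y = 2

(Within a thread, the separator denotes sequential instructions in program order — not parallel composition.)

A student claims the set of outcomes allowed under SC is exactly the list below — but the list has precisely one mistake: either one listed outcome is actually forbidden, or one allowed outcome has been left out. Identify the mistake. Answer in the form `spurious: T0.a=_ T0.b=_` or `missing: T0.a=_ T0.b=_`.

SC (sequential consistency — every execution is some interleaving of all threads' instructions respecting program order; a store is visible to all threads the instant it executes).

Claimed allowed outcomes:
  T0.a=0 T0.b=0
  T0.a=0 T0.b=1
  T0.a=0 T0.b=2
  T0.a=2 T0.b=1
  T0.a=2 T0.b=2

spurious: T0.a=2 T0.b=1

outcome vector order: (T0.a,T0.b)
SC (4): <0 0> <0 1> <0 2> <2 2>
claimed∖SC = {<2 1>}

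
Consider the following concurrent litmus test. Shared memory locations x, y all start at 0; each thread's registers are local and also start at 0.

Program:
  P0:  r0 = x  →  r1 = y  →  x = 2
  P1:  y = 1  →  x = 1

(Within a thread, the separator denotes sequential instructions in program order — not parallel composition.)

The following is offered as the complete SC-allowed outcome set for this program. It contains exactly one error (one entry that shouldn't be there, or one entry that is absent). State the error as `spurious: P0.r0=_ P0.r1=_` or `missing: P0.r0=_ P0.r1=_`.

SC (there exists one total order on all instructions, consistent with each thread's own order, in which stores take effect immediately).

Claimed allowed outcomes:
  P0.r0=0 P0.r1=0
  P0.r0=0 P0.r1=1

missing: P0.r0=1 P0.r1=1

outcome vector order: (P0.r0,P0.r1)
[SC] allowed = {0/0, 0/1, 1/1}
SC∖claimed = {1/1}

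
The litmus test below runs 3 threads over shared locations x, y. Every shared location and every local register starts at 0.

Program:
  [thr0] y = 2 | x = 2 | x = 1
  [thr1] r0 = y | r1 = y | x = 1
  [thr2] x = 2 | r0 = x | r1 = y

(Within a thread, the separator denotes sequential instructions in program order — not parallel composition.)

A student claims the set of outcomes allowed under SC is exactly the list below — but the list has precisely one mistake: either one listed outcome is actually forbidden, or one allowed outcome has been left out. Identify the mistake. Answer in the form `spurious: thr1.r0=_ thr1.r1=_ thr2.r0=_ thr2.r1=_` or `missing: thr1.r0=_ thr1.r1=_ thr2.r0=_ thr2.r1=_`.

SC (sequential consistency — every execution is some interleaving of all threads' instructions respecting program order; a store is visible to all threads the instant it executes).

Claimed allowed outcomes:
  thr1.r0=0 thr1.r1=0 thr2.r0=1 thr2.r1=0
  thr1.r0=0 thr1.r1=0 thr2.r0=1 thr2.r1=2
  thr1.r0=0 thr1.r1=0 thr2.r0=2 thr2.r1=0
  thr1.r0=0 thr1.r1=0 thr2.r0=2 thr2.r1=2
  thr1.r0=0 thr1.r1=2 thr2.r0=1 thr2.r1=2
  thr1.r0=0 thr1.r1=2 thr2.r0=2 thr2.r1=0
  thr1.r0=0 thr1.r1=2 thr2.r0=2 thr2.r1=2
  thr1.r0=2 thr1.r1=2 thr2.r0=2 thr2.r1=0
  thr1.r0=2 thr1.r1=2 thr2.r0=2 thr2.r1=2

missing: thr1.r0=2 thr1.r1=2 thr2.r0=1 thr2.r1=2

outcome vector order: (thr1.r0,thr1.r1,thr2.r0,thr2.r1)
[SC] allowed = {0/0/1/0 0/0/1/2 0/0/2/0 0/0/2/2 0/2/1/2 0/2/2/0 0/2/2/2 2/2/1/2 2/2/2/0 2/2/2/2}
SC∖claimed = {2/2/1/2}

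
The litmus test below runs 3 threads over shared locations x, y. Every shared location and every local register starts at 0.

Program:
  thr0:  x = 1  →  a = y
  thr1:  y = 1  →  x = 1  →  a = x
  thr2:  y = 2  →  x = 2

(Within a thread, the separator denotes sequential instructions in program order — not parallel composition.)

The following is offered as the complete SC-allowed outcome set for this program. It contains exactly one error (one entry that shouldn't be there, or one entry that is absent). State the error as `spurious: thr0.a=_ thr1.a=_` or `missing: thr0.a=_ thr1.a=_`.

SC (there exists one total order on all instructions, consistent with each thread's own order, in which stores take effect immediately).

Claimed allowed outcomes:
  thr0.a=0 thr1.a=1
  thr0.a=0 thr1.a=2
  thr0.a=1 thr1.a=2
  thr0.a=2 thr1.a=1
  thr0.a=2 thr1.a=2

outcome vector order: (thr0.a,thr1.a)
SC (6): 01 02 11 12 21 22
SC∖claimed = {11}

missing: thr0.a=1 thr1.a=1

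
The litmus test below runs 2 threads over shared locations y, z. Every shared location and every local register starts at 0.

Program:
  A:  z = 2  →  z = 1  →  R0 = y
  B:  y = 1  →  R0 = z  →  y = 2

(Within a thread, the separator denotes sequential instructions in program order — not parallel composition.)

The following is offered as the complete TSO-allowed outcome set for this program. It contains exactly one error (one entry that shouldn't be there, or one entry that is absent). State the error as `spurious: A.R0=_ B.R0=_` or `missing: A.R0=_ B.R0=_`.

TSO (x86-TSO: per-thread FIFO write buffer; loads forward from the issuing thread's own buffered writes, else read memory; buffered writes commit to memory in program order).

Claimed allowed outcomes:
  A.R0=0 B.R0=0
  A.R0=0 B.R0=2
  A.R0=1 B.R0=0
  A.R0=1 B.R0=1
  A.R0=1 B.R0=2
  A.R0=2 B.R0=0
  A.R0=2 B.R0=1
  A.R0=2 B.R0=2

outcome vector order: (A.R0,B.R0)
TSO (9): (0,0), (0,1), (0,2), (1,0), (1,1), (1,2), (2,0), (2,1), (2,2)
TSO∖claimed = {(0,1)}

missing: A.R0=0 B.R0=1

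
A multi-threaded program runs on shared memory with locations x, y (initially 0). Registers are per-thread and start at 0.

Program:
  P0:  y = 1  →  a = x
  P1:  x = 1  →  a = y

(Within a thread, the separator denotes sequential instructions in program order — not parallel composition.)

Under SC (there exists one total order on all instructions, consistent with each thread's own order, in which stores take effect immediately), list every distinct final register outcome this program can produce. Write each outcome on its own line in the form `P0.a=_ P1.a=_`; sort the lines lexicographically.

P0.a=0 P1.a=1
P0.a=1 P1.a=0
P0.a=1 P1.a=1

outcome vector order: (P0.a,P1.a)
|SC outcomes| = 3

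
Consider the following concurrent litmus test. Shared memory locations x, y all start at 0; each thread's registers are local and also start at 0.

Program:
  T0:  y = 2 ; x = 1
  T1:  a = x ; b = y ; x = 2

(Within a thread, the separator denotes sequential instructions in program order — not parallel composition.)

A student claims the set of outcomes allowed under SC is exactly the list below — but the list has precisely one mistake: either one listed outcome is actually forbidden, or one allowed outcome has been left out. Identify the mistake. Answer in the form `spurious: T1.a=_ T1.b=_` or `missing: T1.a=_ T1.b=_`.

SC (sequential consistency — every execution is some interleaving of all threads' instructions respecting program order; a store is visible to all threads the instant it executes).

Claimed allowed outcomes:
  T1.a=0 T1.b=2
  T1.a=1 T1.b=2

missing: T1.a=0 T1.b=0

outcome vector order: (T1.a,T1.b)
SC: 3 outcomes — {00 02 12}
SC∖claimed = {00}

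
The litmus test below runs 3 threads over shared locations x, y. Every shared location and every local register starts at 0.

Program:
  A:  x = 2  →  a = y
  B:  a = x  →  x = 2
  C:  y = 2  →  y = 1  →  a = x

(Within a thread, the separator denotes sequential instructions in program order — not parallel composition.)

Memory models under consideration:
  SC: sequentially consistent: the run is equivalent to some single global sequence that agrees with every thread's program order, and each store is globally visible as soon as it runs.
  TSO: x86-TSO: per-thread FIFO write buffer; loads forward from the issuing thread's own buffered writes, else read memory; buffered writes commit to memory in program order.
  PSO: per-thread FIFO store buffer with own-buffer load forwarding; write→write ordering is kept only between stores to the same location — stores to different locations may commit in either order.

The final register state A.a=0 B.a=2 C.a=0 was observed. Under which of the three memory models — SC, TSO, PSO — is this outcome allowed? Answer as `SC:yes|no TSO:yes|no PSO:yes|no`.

outcome vector order: (A.a,B.a,C.a)
[SC] allowed = {0/0/2, 0/2/2, 1/0/0, 1/0/2, 1/2/0, 1/2/2, 2/0/2, 2/2/2}
[TSO] allowed = {0/0/0, 0/0/2, 0/2/0, 0/2/2, 1/0/0, 1/0/2, 1/2/0, 1/2/2, 2/0/0, 2/0/2, 2/2/0, 2/2/2}
[PSO] allowed = {0/0/0, 0/0/2, 0/2/0, 0/2/2, 1/0/0, 1/0/2, 1/2/0, 1/2/2, 2/0/0, 2/0/2, 2/2/0, 2/2/2}
target 0/2/0 ∈ {TSO,PSO}

SC:no TSO:yes PSO:yes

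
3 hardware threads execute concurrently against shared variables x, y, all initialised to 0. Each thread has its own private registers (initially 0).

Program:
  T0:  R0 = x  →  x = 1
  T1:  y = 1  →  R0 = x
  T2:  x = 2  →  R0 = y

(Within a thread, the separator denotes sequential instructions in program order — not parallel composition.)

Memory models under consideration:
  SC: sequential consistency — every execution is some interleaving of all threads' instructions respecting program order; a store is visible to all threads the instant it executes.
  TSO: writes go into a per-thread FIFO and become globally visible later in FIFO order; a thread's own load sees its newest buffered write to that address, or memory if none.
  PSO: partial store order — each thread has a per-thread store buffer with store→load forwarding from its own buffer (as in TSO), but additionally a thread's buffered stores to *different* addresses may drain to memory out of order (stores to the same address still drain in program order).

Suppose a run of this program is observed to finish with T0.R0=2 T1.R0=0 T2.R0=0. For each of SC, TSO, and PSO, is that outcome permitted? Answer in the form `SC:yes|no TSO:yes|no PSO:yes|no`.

SC:no TSO:yes PSO:yes

outcome vector order: (T0.R0,T1.R0,T2.R0)
SC: 10 outcomes — {(0,0,1) (0,1,0) (0,1,1) (0,2,0) (0,2,1) (2,0,1) (2,1,0) (2,1,1) (2,2,0) (2,2,1)}
TSO: 12 outcomes — {(0,0,0) (0,0,1) (0,1,0) (0,1,1) (0,2,0) (0,2,1) (2,0,0) (2,0,1) (2,1,0) (2,1,1) (2,2,0) (2,2,1)}
PSO: 12 outcomes — {(0,0,0) (0,0,1) (0,1,0) (0,1,1) (0,2,0) (0,2,1) (2,0,0) (2,0,1) (2,1,0) (2,1,1) (2,2,0) (2,2,1)}
target (2,0,0) ∈ {TSO,PSO}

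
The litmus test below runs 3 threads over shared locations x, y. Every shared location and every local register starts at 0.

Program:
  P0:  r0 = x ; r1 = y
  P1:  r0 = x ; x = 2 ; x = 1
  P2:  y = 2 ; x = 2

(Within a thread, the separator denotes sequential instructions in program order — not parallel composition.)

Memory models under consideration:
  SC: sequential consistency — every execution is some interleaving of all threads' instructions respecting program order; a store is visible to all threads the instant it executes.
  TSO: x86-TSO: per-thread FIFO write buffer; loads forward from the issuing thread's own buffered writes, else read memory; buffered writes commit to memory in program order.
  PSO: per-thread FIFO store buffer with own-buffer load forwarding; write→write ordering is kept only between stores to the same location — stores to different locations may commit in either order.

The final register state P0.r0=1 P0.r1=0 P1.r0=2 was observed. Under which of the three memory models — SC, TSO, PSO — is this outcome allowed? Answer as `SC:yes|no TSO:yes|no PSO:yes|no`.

outcome vector order: (P0.r0,P0.r1,P1.r0)
SC: 10 outcomes — {000 002 020 022 100 120 122 200 220 222}
TSO: 10 outcomes — {000 002 020 022 100 120 122 200 220 222}
PSO: 12 outcomes — {000 002 020 022 100 102 120 122 200 202 220 222}
target 102 ∈ {PSO}

SC:no TSO:no PSO:yes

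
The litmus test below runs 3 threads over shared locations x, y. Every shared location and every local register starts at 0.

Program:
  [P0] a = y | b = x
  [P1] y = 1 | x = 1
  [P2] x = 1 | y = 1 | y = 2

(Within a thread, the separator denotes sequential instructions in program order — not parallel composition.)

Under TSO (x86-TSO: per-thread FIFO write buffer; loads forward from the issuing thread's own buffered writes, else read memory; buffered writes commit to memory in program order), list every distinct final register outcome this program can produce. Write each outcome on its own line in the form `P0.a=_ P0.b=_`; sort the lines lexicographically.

P0.a=0 P0.b=0
P0.a=0 P0.b=1
P0.a=1 P0.b=0
P0.a=1 P0.b=1
P0.a=2 P0.b=1

outcome vector order: (P0.a,P0.b)
|TSO outcomes| = 5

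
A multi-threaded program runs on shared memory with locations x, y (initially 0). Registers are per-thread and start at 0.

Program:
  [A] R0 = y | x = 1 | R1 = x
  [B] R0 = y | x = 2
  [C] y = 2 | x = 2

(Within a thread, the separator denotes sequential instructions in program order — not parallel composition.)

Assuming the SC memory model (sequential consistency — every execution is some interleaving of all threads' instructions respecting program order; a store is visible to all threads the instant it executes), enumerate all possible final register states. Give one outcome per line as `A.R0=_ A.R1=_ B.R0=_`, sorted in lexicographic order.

outcome vector order: (A.R0,A.R1,B.R0)
|SC outcomes| = 8

A.R0=0 A.R1=1 B.R0=0
A.R0=0 A.R1=1 B.R0=2
A.R0=0 A.R1=2 B.R0=0
A.R0=0 A.R1=2 B.R0=2
A.R0=2 A.R1=1 B.R0=0
A.R0=2 A.R1=1 B.R0=2
A.R0=2 A.R1=2 B.R0=0
A.R0=2 A.R1=2 B.R0=2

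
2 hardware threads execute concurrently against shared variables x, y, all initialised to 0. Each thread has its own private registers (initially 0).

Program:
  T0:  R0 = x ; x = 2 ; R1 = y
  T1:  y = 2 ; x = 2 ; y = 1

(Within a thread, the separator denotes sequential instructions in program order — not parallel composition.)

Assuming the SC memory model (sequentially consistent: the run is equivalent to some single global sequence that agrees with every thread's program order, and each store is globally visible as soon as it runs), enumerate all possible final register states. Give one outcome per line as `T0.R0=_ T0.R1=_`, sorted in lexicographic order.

outcome vector order: (T0.R0,T0.R1)
|SC outcomes| = 5

T0.R0=0 T0.R1=0
T0.R0=0 T0.R1=1
T0.R0=0 T0.R1=2
T0.R0=2 T0.R1=1
T0.R0=2 T0.R1=2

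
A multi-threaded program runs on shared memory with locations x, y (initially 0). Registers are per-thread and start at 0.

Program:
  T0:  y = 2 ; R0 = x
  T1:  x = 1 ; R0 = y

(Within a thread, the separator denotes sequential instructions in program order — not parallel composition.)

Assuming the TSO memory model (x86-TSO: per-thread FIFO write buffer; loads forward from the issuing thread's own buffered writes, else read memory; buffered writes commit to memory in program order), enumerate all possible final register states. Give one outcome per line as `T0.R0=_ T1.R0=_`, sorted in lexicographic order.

T0.R0=0 T1.R0=0
T0.R0=0 T1.R0=2
T0.R0=1 T1.R0=0
T0.R0=1 T1.R0=2

outcome vector order: (T0.R0,T1.R0)
|TSO outcomes| = 4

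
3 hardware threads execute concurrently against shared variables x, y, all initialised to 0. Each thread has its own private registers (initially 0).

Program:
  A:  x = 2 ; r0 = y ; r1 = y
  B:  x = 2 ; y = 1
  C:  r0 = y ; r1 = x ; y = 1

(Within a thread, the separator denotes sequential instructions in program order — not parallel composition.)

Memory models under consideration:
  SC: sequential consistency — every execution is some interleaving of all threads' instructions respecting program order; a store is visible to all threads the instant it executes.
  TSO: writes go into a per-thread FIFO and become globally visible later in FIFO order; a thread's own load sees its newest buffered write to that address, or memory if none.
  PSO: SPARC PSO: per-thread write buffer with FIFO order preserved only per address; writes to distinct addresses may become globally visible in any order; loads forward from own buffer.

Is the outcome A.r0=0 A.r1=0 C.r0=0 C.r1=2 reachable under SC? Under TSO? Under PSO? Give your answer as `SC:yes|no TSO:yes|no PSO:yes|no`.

SC:yes TSO:yes PSO:yes

outcome vector order: (A.r0,A.r1,C.r0,C.r1)
[SC] allowed = {0/0/0/0 0/0/0/2 0/0/1/2 0/1/0/0 0/1/0/2 0/1/1/2 1/1/0/0 1/1/0/2 1/1/1/2}
[TSO] allowed = {0/0/0/0 0/0/0/2 0/0/1/2 0/1/0/0 0/1/0/2 0/1/1/2 1/1/0/0 1/1/0/2 1/1/1/2}
[PSO] allowed = {0/0/0/0 0/0/0/2 0/0/1/0 0/0/1/2 0/1/0/0 0/1/0/2 0/1/1/0 0/1/1/2 1/1/0/0 1/1/0/2 1/1/1/0 1/1/1/2}
target 0/0/0/2 ∈ {SC,TSO,PSO}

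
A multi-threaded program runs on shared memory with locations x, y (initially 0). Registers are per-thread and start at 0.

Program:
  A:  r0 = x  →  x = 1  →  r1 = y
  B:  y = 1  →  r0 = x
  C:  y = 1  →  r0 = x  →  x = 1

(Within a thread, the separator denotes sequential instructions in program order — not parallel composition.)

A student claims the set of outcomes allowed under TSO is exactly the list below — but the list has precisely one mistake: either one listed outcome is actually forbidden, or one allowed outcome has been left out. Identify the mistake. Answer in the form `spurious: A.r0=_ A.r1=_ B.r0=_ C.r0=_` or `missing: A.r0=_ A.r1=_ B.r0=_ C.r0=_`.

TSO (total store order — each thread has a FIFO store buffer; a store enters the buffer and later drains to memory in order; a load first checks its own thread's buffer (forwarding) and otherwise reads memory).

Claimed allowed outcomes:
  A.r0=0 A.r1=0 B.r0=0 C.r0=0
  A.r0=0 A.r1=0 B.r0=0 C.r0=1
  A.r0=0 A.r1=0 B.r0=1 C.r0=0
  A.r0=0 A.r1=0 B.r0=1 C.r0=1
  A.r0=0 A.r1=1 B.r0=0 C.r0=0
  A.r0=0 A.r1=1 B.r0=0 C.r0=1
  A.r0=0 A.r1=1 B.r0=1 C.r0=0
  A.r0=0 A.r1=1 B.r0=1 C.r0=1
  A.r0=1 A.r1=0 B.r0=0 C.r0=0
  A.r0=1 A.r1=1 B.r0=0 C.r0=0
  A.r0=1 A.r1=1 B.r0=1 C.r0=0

spurious: A.r0=1 A.r1=0 B.r0=0 C.r0=0

outcome vector order: (A.r0,A.r1,B.r0,C.r0)
TSO (10): <0 0 0 0> <0 0 0 1> <0 0 1 0> <0 0 1 1> <0 1 0 0> <0 1 0 1> <0 1 1 0> <0 1 1 1> <1 1 0 0> <1 1 1 0>
claimed∖TSO = {<1 0 0 0>}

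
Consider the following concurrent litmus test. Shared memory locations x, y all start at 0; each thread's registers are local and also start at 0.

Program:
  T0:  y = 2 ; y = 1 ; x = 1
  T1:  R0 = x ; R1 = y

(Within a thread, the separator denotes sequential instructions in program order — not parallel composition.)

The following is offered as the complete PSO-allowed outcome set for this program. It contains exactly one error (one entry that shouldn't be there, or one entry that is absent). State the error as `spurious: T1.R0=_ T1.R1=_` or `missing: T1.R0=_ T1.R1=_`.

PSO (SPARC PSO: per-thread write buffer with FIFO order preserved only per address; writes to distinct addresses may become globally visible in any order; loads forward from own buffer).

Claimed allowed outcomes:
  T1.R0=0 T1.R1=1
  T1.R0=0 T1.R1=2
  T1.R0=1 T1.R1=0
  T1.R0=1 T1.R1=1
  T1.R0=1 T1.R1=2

missing: T1.R0=0 T1.R1=0

outcome vector order: (T1.R0,T1.R1)
PSO: 6 outcomes — {(0,0), (0,1), (0,2), (1,0), (1,1), (1,2)}
PSO∖claimed = {(0,0)}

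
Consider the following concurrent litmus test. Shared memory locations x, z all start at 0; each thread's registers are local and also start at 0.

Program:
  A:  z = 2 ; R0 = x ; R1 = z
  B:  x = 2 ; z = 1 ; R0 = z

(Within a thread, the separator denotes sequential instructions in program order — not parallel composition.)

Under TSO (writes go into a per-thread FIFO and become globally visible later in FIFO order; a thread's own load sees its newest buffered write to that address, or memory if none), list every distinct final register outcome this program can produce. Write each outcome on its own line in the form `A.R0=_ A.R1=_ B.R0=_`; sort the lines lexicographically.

outcome vector order: (A.R0,A.R1,B.R0)
|TSO outcomes| = 6

A.R0=0 A.R1=1 B.R0=1
A.R0=0 A.R1=2 B.R0=1
A.R0=0 A.R1=2 B.R0=2
A.R0=2 A.R1=1 B.R0=1
A.R0=2 A.R1=2 B.R0=1
A.R0=2 A.R1=2 B.R0=2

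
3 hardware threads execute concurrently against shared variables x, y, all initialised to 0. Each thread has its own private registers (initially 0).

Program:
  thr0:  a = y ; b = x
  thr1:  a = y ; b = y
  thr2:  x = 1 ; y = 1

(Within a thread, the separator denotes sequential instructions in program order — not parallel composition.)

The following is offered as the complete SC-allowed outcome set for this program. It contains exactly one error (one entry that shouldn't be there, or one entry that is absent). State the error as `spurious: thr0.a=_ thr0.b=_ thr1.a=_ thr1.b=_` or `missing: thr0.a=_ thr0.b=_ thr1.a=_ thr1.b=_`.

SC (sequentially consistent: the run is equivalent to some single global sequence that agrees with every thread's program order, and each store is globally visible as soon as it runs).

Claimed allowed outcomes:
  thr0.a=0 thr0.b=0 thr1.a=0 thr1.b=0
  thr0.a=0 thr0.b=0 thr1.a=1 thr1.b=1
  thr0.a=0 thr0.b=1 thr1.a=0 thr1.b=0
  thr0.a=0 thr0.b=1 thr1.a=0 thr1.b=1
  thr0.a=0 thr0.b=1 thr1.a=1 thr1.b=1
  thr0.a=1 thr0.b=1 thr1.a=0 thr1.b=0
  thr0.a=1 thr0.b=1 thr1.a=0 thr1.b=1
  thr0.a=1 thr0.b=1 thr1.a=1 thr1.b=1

outcome vector order: (thr0.a,thr0.b,thr1.a,thr1.b)
under SC → <0 0 0 0> <0 0 0 1> <0 0 1 1> <0 1 0 0> <0 1 0 1> <0 1 1 1> <1 1 0 0> <1 1 0 1> <1 1 1 1>
SC∖claimed = {<0 0 0 1>}

missing: thr0.a=0 thr0.b=0 thr1.a=0 thr1.b=1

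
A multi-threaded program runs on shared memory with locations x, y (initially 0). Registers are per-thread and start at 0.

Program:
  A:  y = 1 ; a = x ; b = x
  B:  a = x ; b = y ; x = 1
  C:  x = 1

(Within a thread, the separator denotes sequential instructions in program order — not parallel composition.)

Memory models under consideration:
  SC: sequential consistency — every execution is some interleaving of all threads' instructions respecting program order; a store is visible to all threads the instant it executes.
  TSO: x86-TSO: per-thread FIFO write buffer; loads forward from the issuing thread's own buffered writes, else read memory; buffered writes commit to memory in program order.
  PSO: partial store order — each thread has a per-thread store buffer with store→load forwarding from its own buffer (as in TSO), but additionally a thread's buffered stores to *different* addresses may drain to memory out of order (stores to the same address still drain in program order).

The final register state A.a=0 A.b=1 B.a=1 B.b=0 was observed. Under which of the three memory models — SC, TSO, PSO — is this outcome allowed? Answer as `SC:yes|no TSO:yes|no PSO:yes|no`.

SC:no TSO:yes PSO:yes

outcome vector order: (A.a,A.b,B.a,B.b)
SC (10): 0/0/0/0; 0/0/0/1; 0/0/1/1; 0/1/0/0; 0/1/0/1; 0/1/1/1; 1/1/0/0; 1/1/0/1; 1/1/1/0; 1/1/1/1
TSO (12): 0/0/0/0; 0/0/0/1; 0/0/1/0; 0/0/1/1; 0/1/0/0; 0/1/0/1; 0/1/1/0; 0/1/1/1; 1/1/0/0; 1/1/0/1; 1/1/1/0; 1/1/1/1
PSO (12): 0/0/0/0; 0/0/0/1; 0/0/1/0; 0/0/1/1; 0/1/0/0; 0/1/0/1; 0/1/1/0; 0/1/1/1; 1/1/0/0; 1/1/0/1; 1/1/1/0; 1/1/1/1
target 0/1/1/0 ∈ {TSO,PSO}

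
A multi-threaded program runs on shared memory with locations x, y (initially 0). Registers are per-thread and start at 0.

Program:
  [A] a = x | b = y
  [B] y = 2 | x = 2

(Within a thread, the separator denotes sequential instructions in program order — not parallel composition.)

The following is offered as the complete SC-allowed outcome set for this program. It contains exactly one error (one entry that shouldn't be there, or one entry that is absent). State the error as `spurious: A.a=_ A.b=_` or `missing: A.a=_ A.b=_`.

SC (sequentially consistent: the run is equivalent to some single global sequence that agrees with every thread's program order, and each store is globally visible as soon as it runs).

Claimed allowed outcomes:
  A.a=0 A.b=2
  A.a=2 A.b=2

outcome vector order: (A.a,A.b)
SC (3): 0/0, 0/2, 2/2
SC∖claimed = {0/0}

missing: A.a=0 A.b=0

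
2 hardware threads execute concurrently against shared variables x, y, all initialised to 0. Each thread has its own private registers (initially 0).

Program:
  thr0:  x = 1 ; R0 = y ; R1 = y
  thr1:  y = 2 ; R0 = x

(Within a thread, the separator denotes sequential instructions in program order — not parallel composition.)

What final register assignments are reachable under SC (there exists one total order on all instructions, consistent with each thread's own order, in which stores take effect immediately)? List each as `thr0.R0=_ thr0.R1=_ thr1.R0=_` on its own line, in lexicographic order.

outcome vector order: (thr0.R0,thr0.R1,thr1.R0)
|SC outcomes| = 4

thr0.R0=0 thr0.R1=0 thr1.R0=1
thr0.R0=0 thr0.R1=2 thr1.R0=1
thr0.R0=2 thr0.R1=2 thr1.R0=0
thr0.R0=2 thr0.R1=2 thr1.R0=1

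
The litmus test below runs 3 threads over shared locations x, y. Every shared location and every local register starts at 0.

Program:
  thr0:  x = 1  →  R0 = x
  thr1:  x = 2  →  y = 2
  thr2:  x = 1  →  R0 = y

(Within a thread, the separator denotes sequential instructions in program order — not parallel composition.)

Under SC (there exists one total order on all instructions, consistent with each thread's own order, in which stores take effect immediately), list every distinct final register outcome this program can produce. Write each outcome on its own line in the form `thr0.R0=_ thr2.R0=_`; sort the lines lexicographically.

outcome vector order: (thr0.R0,thr2.R0)
|SC outcomes| = 4

thr0.R0=1 thr2.R0=0
thr0.R0=1 thr2.R0=2
thr0.R0=2 thr2.R0=0
thr0.R0=2 thr2.R0=2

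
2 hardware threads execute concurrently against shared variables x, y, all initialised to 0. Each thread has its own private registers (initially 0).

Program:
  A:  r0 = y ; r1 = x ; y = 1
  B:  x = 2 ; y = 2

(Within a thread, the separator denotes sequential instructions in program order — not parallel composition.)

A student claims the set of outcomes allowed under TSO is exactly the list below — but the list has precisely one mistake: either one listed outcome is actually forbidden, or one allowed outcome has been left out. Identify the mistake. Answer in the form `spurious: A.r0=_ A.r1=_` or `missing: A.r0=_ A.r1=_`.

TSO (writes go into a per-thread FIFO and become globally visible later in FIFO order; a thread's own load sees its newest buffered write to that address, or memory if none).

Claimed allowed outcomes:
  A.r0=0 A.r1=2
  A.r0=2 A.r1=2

missing: A.r0=0 A.r1=0

outcome vector order: (A.r0,A.r1)
under TSO → 0/0, 0/2, 2/2
TSO∖claimed = {0/0}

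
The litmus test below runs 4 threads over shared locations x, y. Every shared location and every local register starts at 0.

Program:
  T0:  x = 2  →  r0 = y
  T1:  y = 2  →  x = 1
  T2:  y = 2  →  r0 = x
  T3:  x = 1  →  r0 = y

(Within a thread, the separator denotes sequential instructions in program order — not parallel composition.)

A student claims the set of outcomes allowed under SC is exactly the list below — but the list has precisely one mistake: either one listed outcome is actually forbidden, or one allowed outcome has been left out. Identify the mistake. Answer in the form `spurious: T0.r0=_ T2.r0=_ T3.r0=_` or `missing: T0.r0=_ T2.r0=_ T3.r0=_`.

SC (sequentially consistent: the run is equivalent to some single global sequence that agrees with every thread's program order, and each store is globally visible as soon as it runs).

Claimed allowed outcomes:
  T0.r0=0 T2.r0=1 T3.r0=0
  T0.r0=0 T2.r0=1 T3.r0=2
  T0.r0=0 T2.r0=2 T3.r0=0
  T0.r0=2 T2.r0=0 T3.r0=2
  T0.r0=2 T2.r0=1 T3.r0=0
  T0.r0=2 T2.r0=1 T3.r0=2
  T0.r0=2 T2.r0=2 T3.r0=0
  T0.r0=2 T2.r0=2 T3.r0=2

outcome vector order: (T0.r0,T2.r0,T3.r0)
[SC] allowed = {0/1/0, 0/1/2, 0/2/0, 0/2/2, 2/0/2, 2/1/0, 2/1/2, 2/2/0, 2/2/2}
SC∖claimed = {0/2/2}

missing: T0.r0=0 T2.r0=2 T3.r0=2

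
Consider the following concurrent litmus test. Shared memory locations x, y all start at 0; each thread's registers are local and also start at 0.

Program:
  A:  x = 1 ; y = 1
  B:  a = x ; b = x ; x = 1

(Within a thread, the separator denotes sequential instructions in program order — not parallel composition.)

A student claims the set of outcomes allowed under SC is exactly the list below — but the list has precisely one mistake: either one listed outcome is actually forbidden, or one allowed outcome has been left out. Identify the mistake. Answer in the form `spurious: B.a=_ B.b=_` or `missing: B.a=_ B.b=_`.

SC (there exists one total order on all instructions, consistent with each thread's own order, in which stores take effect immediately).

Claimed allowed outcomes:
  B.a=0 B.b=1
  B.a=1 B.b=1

outcome vector order: (B.a,B.b)
SC (3): 0/0 0/1 1/1
SC∖claimed = {0/0}

missing: B.a=0 B.b=0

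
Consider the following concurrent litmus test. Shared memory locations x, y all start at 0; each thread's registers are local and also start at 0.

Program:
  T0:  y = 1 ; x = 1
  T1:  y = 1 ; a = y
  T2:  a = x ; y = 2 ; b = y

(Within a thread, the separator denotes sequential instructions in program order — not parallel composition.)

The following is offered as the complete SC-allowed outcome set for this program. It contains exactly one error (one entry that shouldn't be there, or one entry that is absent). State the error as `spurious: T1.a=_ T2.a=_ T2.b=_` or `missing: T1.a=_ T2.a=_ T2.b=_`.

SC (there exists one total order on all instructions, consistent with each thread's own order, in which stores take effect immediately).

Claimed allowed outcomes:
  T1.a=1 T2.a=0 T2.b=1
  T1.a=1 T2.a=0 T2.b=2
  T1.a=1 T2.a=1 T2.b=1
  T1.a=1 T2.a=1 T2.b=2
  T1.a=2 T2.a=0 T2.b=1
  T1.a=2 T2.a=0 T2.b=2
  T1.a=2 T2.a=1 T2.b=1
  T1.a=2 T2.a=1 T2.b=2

spurious: T1.a=2 T2.a=1 T2.b=1

outcome vector order: (T1.a,T2.a,T2.b)
SC (7): <1 0 1> <1 0 2> <1 1 1> <1 1 2> <2 0 1> <2 0 2> <2 1 2>
claimed∖SC = {<2 1 1>}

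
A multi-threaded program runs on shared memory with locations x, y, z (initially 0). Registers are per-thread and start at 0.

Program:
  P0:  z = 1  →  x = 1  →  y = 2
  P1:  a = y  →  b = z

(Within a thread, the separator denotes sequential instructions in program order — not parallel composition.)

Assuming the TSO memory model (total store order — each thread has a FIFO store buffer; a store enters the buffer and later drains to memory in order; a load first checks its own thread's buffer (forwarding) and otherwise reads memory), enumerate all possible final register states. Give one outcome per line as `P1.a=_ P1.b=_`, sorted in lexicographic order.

P1.a=0 P1.b=0
P1.a=0 P1.b=1
P1.a=2 P1.b=1

outcome vector order: (P1.a,P1.b)
|TSO outcomes| = 3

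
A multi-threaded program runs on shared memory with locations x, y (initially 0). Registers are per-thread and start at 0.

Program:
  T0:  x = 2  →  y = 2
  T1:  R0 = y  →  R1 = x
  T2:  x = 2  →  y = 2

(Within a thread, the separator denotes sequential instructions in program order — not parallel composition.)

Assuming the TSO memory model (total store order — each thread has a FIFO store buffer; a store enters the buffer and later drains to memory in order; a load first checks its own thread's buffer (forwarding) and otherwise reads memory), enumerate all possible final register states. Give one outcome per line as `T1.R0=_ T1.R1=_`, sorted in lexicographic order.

T1.R0=0 T1.R1=0
T1.R0=0 T1.R1=2
T1.R0=2 T1.R1=2

outcome vector order: (T1.R0,T1.R1)
|TSO outcomes| = 3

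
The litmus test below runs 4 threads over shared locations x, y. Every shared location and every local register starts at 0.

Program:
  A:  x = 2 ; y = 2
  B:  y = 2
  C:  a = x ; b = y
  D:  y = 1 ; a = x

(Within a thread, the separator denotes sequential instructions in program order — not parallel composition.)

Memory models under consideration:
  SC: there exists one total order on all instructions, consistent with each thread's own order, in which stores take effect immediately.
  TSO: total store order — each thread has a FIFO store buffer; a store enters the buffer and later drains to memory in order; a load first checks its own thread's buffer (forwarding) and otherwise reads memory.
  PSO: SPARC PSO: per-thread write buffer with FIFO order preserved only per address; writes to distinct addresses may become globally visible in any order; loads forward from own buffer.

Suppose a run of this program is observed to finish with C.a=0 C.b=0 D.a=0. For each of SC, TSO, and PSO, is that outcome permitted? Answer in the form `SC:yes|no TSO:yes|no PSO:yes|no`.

SC:yes TSO:yes PSO:yes

outcome vector order: (C.a,C.b,D.a)
under SC → 000 002 010 012 020 022 202 210 212 220 222
under TSO → 000 002 010 012 020 022 200 202 210 212 220 222
under PSO → 000 002 010 012 020 022 200 202 210 212 220 222
target 000 ∈ {SC,TSO,PSO}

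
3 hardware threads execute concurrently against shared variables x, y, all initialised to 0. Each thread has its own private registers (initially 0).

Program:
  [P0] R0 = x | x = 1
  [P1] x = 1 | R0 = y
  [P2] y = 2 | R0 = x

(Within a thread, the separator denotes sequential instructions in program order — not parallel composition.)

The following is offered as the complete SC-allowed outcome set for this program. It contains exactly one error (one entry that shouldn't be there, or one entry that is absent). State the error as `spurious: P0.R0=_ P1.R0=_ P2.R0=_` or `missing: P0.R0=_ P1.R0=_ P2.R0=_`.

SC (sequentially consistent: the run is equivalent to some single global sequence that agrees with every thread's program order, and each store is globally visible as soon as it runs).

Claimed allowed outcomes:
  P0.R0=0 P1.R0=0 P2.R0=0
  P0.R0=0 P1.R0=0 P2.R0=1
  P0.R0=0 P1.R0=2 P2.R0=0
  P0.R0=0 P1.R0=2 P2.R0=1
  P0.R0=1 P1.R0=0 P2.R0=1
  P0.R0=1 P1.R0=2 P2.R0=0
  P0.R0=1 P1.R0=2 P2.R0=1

spurious: P0.R0=0 P1.R0=0 P2.R0=0

outcome vector order: (P0.R0,P1.R0,P2.R0)
SC (6): 001 020 021 101 120 121
claimed∖SC = {000}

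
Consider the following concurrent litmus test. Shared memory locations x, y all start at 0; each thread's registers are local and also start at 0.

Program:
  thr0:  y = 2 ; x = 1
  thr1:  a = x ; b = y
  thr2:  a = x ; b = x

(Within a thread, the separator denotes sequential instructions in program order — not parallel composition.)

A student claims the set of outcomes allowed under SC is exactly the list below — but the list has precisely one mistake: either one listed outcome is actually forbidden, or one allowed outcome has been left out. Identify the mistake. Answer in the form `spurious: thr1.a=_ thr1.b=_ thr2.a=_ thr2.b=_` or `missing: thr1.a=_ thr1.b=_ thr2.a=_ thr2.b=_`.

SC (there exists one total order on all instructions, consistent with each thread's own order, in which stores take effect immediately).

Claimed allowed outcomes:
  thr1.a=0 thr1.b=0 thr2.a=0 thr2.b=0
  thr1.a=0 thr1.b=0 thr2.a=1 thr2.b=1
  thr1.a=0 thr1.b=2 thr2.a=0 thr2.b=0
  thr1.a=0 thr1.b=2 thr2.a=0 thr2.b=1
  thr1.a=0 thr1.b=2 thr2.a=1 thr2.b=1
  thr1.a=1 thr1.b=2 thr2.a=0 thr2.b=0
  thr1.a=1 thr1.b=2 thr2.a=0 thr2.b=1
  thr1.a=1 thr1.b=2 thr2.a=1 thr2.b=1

missing: thr1.a=0 thr1.b=0 thr2.a=0 thr2.b=1

outcome vector order: (thr1.a,thr1.b,thr2.a,thr2.b)
SC: 9 outcomes — {0/0/0/0 0/0/0/1 0/0/1/1 0/2/0/0 0/2/0/1 0/2/1/1 1/2/0/0 1/2/0/1 1/2/1/1}
SC∖claimed = {0/0/0/1}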